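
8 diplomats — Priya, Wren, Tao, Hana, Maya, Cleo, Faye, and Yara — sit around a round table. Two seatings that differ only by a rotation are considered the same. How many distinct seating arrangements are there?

5040

Fix one person's seat to break rotational symmetry; the remaining 7 people can be arranged in (7)! = 5040 ways.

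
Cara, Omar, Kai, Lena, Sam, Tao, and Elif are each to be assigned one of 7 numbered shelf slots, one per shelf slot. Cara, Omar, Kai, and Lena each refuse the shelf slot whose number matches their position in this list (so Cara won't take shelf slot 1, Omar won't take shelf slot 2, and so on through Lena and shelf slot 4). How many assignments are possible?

Let Aᵢ (for 1 ≤ i ≤ 4) be the placements that put person i in their forbidden shelf slot. Any j of these fix j positions, leaving (7−j)! ways to fill the rest, and there are C(4,j) ways to pick which j.
By inclusion–exclusion, the number of valid placements is Σ_{j=0}^{4} (−1)^j C(4,j)·(7−j)!.
Computing: 5040 − 2880 + 720 − 96 + 6 = 2790.

2790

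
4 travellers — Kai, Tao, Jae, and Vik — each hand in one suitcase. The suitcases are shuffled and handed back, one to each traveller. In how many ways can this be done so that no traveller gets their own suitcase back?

9

Let Aᵢ be the assignments in which traveller i gets their own suitcase. We want the size of the complement of A₁∪…∪A_4.
By inclusion–exclusion this is Σ_{j=0}^{4} (−1)^j C(4,j)·(4−j)!.
Computing: 24 − 24 + 12 − 4 + 1 = 9.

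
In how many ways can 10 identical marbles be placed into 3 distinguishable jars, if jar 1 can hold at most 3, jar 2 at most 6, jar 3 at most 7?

22

By stars and bars, unrestricted non-negative solutions to x_1+…+x_3 = 10 number C(10+2,2) = 66.
Subtract solutions that violate a single cap (substitute x_i' = x_i − (cap_i+1)): x_1 ≥ 4 gives C(8,2) = 28; x_2 ≥ 7 gives C(5,2) = 10; x_3 ≥ 8 gives C(4,2) = 6. Together 44.
No two caps can be exceeded simultaneously, so the pair terms are all 0.
By inclusion–exclusion the count is 66 − 44 + 0 = 22.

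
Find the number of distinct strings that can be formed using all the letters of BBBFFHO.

Letter multiplicities in BBBFFHO: B×3, F×2, H×1, O×1.
So there are 7! / (3!·2!) = 420 distinguishable arrangements.

420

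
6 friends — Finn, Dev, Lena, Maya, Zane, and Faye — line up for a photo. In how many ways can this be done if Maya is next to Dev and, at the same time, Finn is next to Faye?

Treat {Maya,Dev} as one block (2 orders) and {Finn,Faye} as another (2 orders).
That leaves 4 units to arrange: 2 × 2 × 4! = 4 × 24 = 96.

96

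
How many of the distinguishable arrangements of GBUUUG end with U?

Fix U in the last position and arrange the remaining 5 letters.
Those 5 letters have G appearing twice and U appearing twice, giving (5)!/(2!·2!) = 30.

30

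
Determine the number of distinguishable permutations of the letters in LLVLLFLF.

Letter multiplicities in LLVLLFLF: F×2, L×5, V×1.
Dividing 8! = 40320 by 5!·2! = 240 for the repeated letters gives 168.

168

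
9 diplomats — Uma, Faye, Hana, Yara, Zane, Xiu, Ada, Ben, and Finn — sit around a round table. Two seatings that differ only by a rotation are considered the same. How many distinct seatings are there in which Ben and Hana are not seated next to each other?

All circular seatings of 9 people number (8)! = 40320.
Those with Ben next to Hana: fuse the pair into one unit and seat 8 units around a circle — 2·(7)! = 10080.
Subtracting, 40320 − 10080 = 30240.

30240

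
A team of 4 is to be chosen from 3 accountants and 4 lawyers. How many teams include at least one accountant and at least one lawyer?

Unrestricted: C(7,4) = 35 ways to pick any 4 of the 7.
Subtract selections that omit an entire group: no accountants → C(4,4) = 1; no lawyers → C(3,4) = 0.
Both groups omitted at once is impossible, so 35 − 1 = 34.

34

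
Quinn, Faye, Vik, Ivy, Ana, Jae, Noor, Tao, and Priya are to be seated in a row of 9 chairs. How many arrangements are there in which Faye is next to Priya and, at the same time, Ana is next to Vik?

Treat {Faye,Priya} as one block (2 orders) and {Ana,Vik} as another (2 orders).
That leaves 7 units to arrange: 2 × 2 × 7! = 4 × 5040 = 20160.

20160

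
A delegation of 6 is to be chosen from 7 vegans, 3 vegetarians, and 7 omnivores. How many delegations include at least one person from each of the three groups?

8967

With no constraint there are C(17,6) = 12376 possible selections.
Selections missing a whole group: no vegans → C(10,6) = 210; no vegetarians → C(14,6) = 3003; no omnivores → C(10,6) = 210.
Add back selections omitting two groups (i.e. drawn from a single group): C(7,6) + C(3,6) + C(7,6) = 14.
By inclusion–exclusion: 12376 − 3423 + 14 = 8967.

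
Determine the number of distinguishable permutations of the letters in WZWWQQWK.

WZWWQQWK has 8 letters with Q appearing twice and W appearing 4 times.
Dividing 8! = 40320 by 4!·2! = 48 for the repeated letters gives 840.

840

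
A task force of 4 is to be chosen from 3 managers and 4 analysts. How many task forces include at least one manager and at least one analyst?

34

Unrestricted: C(7,4) = 35 ways to pick any 4 of the 7.
Selections missing a whole group: no managers → C(4,4) = 1; no analysts → C(3,4) = 0.
Both groups omitted at once is impossible, so 35 − 1 = 34.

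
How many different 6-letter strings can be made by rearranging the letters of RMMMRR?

20

RMMMRR has 6 letters with M appearing 3 times and R appearing 3 times.
So there are 6! / (3!·3!) = 20 distinguishable arrangements.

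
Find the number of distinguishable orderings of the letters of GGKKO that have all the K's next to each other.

Treat the 2 copies of K as a single block. The multiset to arrange is then {KK, G, G, O}, 4 items in all.
That gives (4)!/(2!) = 12 arrangements.

12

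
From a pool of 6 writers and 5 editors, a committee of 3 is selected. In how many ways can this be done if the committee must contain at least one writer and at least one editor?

Total 3-person selections from all 11: C(11,3) = 165.
Subtract selections that omit an entire group: no writers → C(5,3) = 10; no editors → C(6,3) = 20.
Both groups omitted at once is impossible, so 165 − 30 = 135.

135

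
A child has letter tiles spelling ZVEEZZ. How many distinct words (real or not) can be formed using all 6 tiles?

Letter multiplicities in ZVEEZZ: E×2, V×1, Z×3.
So there are 6! / (3!·2!) = 60 distinguishable arrangements.

60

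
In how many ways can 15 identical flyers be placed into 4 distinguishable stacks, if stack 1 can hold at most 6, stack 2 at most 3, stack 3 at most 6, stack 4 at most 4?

34

By stars and bars, unrestricted non-negative solutions to x_1+…+x_4 = 15 number C(15+3,3) = 816.
Subtract solutions that violate a single cap (substitute x_i' = x_i − (cap_i+1)): x_1 ≥ 7 gives C(11,3) = 165; x_2 ≥ 4 gives C(14,3) = 364; x_3 ≥ 7 gives C(11,3) = 165; x_4 ≥ 5 gives C(13,3) = 286. Together 980.
Add back pairs where two caps are both exceeded: 35 + 4 + 20 + 35 + 84 + 20 = 198.
By inclusion–exclusion the count is 816 − 980 + 198 = 34.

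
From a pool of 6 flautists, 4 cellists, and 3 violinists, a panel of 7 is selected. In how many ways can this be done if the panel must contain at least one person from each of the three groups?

1559

With no constraint there are C(13,7) = 1716 possible selections.
Subtract selections that omit an entire group: no flautists → C(7,7) = 1; no cellists → C(9,7) = 36; no violinists → C(10,7) = 120.
Add back selections omitting two groups (i.e. drawn from a single group): C(6,7) + C(4,7) + C(3,7) = 0.
By inclusion–exclusion: 1716 − 157 + 0 = 1559.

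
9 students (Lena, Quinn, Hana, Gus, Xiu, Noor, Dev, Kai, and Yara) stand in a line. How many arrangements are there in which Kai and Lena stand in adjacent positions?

80640

Treat {Kai, Lena} as a single unit. There are 8 units to order, and the pair itself can be ordered 2 ways.
So the count is 2·(8)! = 80640.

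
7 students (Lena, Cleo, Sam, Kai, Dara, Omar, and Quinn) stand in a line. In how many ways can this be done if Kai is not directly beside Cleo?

3600

There are 7! = 5040 arrangements in all. If Kai and Cleo are adjacent, merging them into one block gives 2·(6)! = 1440 arrangements.
So 5040 − 1440 = 3600 arrangements keep them apart.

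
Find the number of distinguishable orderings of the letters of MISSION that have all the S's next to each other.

Treat the 2 copies of S as a single block. The multiset to arrange is then {SS, I, I, M, N, O}, 6 items in all.
That gives (6)!/(2!) = 360 arrangements.

360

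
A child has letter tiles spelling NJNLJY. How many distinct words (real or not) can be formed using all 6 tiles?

Letter multiplicities in NJNLJY: J×2, L×1, N×2, Y×1.
Dividing 6! = 720 by 2!·2! = 4 for the repeated letters gives 180.

180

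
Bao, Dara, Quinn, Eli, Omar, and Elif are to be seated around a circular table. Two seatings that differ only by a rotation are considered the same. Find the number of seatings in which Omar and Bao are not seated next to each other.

Without the restriction there are (5)! = 120 seatings.
Seatings with Omar beside Bao: treat them as a block with 2 internal orders, giving 2 × (4)! = 48.
Subtracting, 120 − 48 = 72.

72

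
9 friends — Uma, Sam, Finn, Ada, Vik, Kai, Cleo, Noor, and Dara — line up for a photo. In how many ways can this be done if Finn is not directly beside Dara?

282240

Of the 9! = 362880 arrangements, those with Finn and Dara adjacent number 2 × 8! = 80640 (treat the pair as a block with 2 internal orders).
So 362880 − 80640 = 282240 arrangements keep them apart.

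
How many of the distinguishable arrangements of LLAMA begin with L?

With the first slot taken by L, it remains to arrange the other 4 letters (LAMA).
Those 4 letters have A appearing twice, giving (4)!/(2!) = 12.

12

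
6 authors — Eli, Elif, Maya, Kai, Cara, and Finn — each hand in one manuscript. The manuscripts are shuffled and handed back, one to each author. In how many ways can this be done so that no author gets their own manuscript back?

Count assignments avoiding every fixed point. For any j of the 6 authors fixed to their own manuscript, the other 6−j can be arranged in (6−j)! ways.
By inclusion–exclusion this is Σ_{j=0}^{6} (−1)^j C(6,j)·(6−j)!.
Computing: 720 − 720 + 360 − 120 + 30 − 6 + 1 = 265.

265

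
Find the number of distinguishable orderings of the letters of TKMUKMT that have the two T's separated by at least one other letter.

There are 7!/(2!·2!·2!) = 630 arrangements of TKMUKMT in total.
If the two T's are adjacent, glue them into one block, leaving 6 items to arrange: (6)!/(2!·2!) = 180 ways.
Hence 630 − 180 = 450.

450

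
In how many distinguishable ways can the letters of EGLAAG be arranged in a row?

180

EGLAAG has 6 letters with A appearing twice and G appearing twice.
Dividing 6! = 720 by 2!·2! = 4 for the repeated letters gives 180.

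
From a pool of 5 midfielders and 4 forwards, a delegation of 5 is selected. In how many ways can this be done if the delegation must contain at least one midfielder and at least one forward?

Total 5-person selections from all 9: C(9,5) = 126.
Selections missing a whole group: no midfielders → C(4,5) = 0; no forwards → C(5,5) = 1.
Both groups omitted at once is impossible, so 126 − 1 = 125.

125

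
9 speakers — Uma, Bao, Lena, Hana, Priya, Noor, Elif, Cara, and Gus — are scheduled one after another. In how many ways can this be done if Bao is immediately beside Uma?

80640

Place the 7 others and the Bao-Uma pair as 8 objects in a line; the pair has 2 internal arrangements.
So the count is 2·(8)! = 80640.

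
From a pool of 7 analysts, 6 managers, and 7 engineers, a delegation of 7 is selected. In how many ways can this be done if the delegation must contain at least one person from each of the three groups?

70658

With no constraint there are C(20,7) = 77520 possible selections.
Selections missing a whole group: no analysts → C(13,7) = 1716; no managers → C(14,7) = 3432; no engineers → C(13,7) = 1716.
Add back selections omitting two groups (i.e. drawn from a single group): C(7,7) + C(6,7) + C(7,7) = 2.
By inclusion–exclusion: 77520 − 6864 + 2 = 70658.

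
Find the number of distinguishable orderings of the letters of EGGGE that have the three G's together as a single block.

3

Treat the 3 copies of G as a single block. The multiset to arrange is then {GGG, E, E}, 3 items in all.
That gives (3)!/(2!) = 3 arrangements.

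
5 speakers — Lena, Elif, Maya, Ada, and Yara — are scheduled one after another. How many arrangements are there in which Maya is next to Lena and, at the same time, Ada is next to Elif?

Treat {Maya,Lena} as one block (2 orders) and {Ada,Elif} as another (2 orders).
That leaves 3 units to arrange: 2 × 2 × 3! = 4 × 6 = 24.

24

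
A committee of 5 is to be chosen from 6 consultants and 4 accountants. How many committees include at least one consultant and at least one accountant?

246

With no constraint there are C(10,5) = 252 possible selections.
Subtract selections that omit an entire group: no consultants → C(4,5) = 0; no accountants → C(6,5) = 6.
Both groups omitted at once is impossible, so 252 − 6 = 246.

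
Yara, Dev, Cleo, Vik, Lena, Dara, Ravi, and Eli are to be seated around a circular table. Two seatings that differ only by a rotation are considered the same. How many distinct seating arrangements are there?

Around a circle, 8 distinct people have 8!/8 = (7)! = 5040 rotationally distinct seatings.

5040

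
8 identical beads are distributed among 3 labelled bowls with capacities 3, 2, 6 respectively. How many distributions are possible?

9

Without the upper bounds there are C(10,2) = 45 ways to split 8 among 3 bowls.
Subtract solutions that violate a single cap (substitute x_i' = x_i − (cap_i+1)): x_1 ≥ 4 gives C(6,2) = 15; x_2 ≥ 3 gives C(7,2) = 21; x_3 ≥ 7 gives C(3,2) = 3. Together 39.
Add back pairs where two caps are both exceeded: 3 + 0 + 0 = 3.
By inclusion–exclusion the count is 45 − 39 + 3 = 9.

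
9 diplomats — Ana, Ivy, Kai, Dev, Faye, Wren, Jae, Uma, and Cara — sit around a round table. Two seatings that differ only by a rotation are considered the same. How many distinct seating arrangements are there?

Fix one person's seat to break rotational symmetry; the remaining 8 people can be arranged in (8)! = 40320 ways.

40320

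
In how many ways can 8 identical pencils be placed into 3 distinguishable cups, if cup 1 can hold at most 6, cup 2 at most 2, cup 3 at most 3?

By stars and bars, unrestricted non-negative solutions to x_1+…+x_3 = 8 number C(8+2,2) = 45.
Subtract solutions that violate a single cap (substitute x_i' = x_i − (cap_i+1)): x_1 ≥ 7 gives C(3,2) = 3; x_2 ≥ 3 gives C(7,2) = 21; x_3 ≥ 4 gives C(6,2) = 15. Together 39.
Add back pairs where two caps are both exceeded: 0 + 0 + 3 = 3.
By inclusion–exclusion the count is 45 − 39 + 3 = 9.

9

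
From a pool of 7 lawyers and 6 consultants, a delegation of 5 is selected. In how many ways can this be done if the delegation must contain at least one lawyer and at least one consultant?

Total 5-person selections from all 13: C(13,5) = 1287.
Selections missing a whole group: no lawyers → C(6,5) = 6; no consultants → C(7,5) = 21.
Both groups omitted at once is impossible, so 1287 − 27 = 1260.

1260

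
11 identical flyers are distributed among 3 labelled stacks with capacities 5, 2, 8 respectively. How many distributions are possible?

12

By stars and bars, unrestricted non-negative solutions to x_1+…+x_3 = 11 number C(11+2,2) = 78.
Subtract solutions that violate a single cap (substitute x_i' = x_i − (cap_i+1)): x_1 ≥ 6 gives C(7,2) = 21; x_2 ≥ 3 gives C(10,2) = 45; x_3 ≥ 9 gives C(4,2) = 6. Together 72.
Add back pairs where two caps are both exceeded: 6 + 0 + 0 = 6.
By inclusion–exclusion the count is 78 − 72 + 6 = 12.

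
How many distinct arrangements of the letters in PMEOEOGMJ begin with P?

5040

With the first slot taken by P, it remains to arrange the other 8 letters (MEOEOGMJ).
Those 8 letters have E appearing twice, M appearing twice, and O appearing twice, giving (8)!/(2!·2!·2!) = 5040.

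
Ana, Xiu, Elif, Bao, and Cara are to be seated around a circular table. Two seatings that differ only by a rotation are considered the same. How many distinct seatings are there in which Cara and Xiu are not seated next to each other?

All circular seatings of 5 people number (4)! = 24.
Those with Cara next to Xiu: fuse the pair into one unit and seat 4 units around a circle — 2·(3)! = 12.
Subtracting, 24 − 12 = 12.

12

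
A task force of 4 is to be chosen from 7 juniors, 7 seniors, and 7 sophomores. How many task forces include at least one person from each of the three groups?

3087

Total 4-person selections from all 21: C(21,4) = 5985.
Selections missing a whole group: no juniors → C(14,4) = 1001; no seniors → C(14,4) = 1001; no sophomores → C(14,4) = 1001.
Add back selections omitting two groups (i.e. drawn from a single group): C(7,4) + C(7,4) + C(7,4) = 105.
By inclusion–exclusion: 5985 − 3003 + 105 = 3087.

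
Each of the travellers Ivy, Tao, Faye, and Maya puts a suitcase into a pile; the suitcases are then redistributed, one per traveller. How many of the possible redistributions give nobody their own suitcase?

9

Count assignments avoiding every fixed point. For any j of the 4 travellers fixed to their own suitcase, the other 4−j can be arranged in (4−j)! ways.
By inclusion–exclusion this is Σ_{j=0}^{4} (−1)^j C(4,j)·(4−j)!.
Computing: 24 − 24 + 12 − 4 + 1 = 9.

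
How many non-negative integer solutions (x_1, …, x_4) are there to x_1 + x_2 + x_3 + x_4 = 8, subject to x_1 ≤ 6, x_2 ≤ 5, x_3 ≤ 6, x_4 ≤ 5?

Without the upper bounds there are C(11,3) = 165 ways to split 8 among 4 variables.
Subtract solutions that violate a single cap (substitute x_i' = x_i − (cap_i+1)): x_1 ≥ 7 gives C(4,3) = 4; x_2 ≥ 6 gives C(5,3) = 10; x_3 ≥ 7 gives C(4,3) = 4; x_4 ≥ 6 gives C(5,3) = 10. Together 28.
No two caps can be exceeded simultaneously, so the pair terms are all 0.
By inclusion–exclusion the count is 165 − 28 + 0 = 137.

137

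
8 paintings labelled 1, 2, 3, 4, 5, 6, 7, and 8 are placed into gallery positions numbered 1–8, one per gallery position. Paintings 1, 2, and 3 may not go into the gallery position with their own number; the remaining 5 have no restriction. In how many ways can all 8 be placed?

Let Aᵢ (for i ∈ {1, 2, 3}) be the placements that put painting i in its forbidden gallery position. Any j of these fix j positions, leaving (8−j)! ways to fill the rest, and there are C(3,j) ways to pick which j.
By inclusion–exclusion, the number of valid placements is Σ_{j=0}^{3} (−1)^j C(3,j)·(8−j)!.
Computing: 40320 − 15120 + 2160 − 120 = 27240.

27240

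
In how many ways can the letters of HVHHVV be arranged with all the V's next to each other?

Treat the 3 copies of V as a single block. The multiset to arrange is then {VVV, H, H, H}, 4 items in all.
That gives (4)!/(3!) = 4 arrangements.

4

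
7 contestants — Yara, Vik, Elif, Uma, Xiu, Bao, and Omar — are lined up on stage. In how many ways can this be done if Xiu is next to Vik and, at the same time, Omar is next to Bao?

Treat {Xiu,Vik} as one block (2 orders) and {Omar,Bao} as another (2 orders).
That leaves 5 units to arrange: 2 × 2 × 5! = 4 × 120 = 480.

480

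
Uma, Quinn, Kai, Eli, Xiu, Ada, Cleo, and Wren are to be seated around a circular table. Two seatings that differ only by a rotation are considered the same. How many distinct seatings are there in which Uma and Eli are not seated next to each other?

Without the restriction there are (7)! = 5040 seatings.
Those with Uma next to Eli: fuse the pair into one unit and seat 7 units around a circle — 2·(6)! = 1440.
Subtracting, 5040 − 1440 = 3600.

3600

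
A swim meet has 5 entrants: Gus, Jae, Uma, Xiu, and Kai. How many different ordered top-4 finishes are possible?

There are 5 choices for 1st place, 4 for 2nd, and so on down to 2 for position 4.
That gives 5 × 4 × 3 × 2 = 120.

120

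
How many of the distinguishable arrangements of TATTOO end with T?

With the last slot taken by T, it remains to arrange the other 5 letters (ATTOO).
Those 5 letters have O appearing twice and T appearing twice, giving (5)!/(2!·2!) = 30.

30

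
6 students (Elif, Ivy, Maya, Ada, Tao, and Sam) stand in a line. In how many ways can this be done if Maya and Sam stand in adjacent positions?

240

Treat {Maya, Sam} as a single unit. There are 5 units to order, and the pair itself can be ordered 2 ways.
So the count is 2·(5)! = 240.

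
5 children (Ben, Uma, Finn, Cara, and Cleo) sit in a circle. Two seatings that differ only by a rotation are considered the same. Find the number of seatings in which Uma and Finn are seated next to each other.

Treat {Uma, Finn} as one unit (2 internal orders) and seat the resulting 4 units around the table: (3)! circular arrangements.
So 2 × (3)! = 2 × 6 = 12.

12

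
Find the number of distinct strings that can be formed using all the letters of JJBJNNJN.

280

JJBJNNJN has 8 letters with J appearing 4 times and N appearing 3 times.
Dividing 8! = 40320 by 4!·3! = 144 for the repeated letters gives 280.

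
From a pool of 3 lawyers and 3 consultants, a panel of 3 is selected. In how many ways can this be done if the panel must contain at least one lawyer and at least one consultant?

With no constraint there are C(6,3) = 20 possible selections.
Selections missing a whole group: no lawyers → C(3,3) = 1; no consultants → C(3,3) = 1.
Both groups omitted at once is impossible, so 20 − 2 = 18.

18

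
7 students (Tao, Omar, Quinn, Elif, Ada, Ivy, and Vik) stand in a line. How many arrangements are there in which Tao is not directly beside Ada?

Of the 7! = 5040 arrangements, those with Tao and Ada adjacent number 2 × 6! = 1440 (treat the pair as a block with 2 internal orders).
So 5040 − 1440 = 3600 arrangements keep them apart.

3600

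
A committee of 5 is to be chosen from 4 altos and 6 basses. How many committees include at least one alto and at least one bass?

Unrestricted: C(10,5) = 252 ways to pick any 5 of the 10.
Subtract selections that omit an entire group: no altos → C(6,5) = 6; no basses → C(4,5) = 0.
Both groups omitted at once is impossible, so 252 − 6 = 246.

246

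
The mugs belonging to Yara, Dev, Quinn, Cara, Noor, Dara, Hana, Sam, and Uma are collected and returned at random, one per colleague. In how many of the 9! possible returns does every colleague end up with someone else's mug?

133496

Count assignments avoiding every fixed point. For any j of the 9 colleagues fixed to their own mug, the other 9−j can be arranged in (9−j)! ways.
By inclusion–exclusion this is Σ_{j=0}^{9} (−1)^j C(9,j)·(9−j)!.
Computing: 362880 − 362880 + 181440 − 60480 + 15120 − 3024 + 504 − 72 + 9 − 1 = 133496.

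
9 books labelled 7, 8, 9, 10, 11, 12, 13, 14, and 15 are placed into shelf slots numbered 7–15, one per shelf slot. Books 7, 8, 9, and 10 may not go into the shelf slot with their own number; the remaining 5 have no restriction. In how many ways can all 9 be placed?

229080

Let Aᵢ (for 7 ≤ i ≤ 10) be the placements that put book i in its forbidden shelf slot. Any j of these fix j positions, leaving (9−j)! ways to fill the rest, and there are C(4,j) ways to pick which j.
By inclusion–exclusion, the number of valid placements is Σ_{j=0}^{4} (−1)^j C(4,j)·(9−j)!.
Computing: 362880 − 161280 + 30240 − 2880 + 120 = 229080.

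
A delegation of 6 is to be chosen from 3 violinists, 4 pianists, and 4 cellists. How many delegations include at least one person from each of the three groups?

With no constraint there are C(11,6) = 462 possible selections.
Selections missing a whole group: no violinists → C(8,6) = 28; no pianists → C(7,6) = 7; no cellists → C(7,6) = 7.
Add back selections omitting two groups (i.e. drawn from a single group): C(3,6) + C(4,6) + C(4,6) = 0.
By inclusion–exclusion: 462 − 42 + 0 = 420.

420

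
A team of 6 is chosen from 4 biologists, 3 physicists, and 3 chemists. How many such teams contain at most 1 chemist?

Split by how many chemists are chosen (0 through 1).
Sum: C(3,0)·C(7,6) + C(3,1)·C(7,5) = 7 + 63 = 70.

70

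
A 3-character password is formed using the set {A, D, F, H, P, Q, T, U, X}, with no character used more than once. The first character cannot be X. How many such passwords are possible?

The first character has 9−1 = 8 choices (anything except X).
The remaining 2 characters are filled from the other 8 symbols without repetition: 8 × 7 = 56.
Total: 8 × 56 = 448.

448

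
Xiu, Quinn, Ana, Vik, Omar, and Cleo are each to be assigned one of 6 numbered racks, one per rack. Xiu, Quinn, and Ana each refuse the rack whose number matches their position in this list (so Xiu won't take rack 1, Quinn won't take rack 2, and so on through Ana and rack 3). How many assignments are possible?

426

Let Aᵢ (for i ∈ {1, 2, 3}) be the placements that put person i in their forbidden rack. Any j of these fix j positions, leaving (6−j)! ways to fill the rest, and there are C(3,j) ways to pick which j.
By inclusion–exclusion, the number of valid placements is Σ_{j=0}^{3} (−1)^j C(3,j)·(6−j)!.
Computing: 720 − 360 + 72 − 6 = 426.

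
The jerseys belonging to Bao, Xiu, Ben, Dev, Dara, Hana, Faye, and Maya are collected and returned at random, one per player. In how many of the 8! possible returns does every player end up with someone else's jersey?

This is the derangement count D_8: permutations of 8 items with no fixed point.
By inclusion–exclusion this is Σ_{j=0}^{8} (−1)^j C(8,j)·(8−j)!.
Computing: 40320 − 40320 + 20160 − 6720 + 1680 − 336 + 56 − 8 + 1 = 14833.

14833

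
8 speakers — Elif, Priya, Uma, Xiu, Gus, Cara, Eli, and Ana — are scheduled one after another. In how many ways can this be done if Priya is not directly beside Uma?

Of the 8! = 40320 arrangements, those with Priya and Uma adjacent number 2 × 7! = 10080 (treat the pair as a block with 2 internal orders).
So 40320 − 10080 = 30240 arrangements keep them apart.

30240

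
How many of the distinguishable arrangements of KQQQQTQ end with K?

Fix K in the last position and arrange the remaining 6 letters.
Those 6 letters have Q appearing 5 times, giving (6)!/(5!) = 6.

6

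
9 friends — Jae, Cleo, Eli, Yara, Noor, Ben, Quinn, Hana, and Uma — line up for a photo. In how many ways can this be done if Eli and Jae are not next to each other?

There are 9! = 362880 arrangements in all. If Eli and Jae are adjacent, merging them into one block gives 2·(8)! = 80640 arrangements.
Complementary counting: 362880 − 80640 = 282240.

282240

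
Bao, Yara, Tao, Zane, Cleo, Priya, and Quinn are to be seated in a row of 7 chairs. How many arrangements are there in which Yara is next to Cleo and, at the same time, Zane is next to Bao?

480

Treat {Yara,Cleo} as one block (2 orders) and {Zane,Bao} as another (2 orders).
That leaves 5 units to arrange: 2 × 2 × 5! = 4 × 120 = 480.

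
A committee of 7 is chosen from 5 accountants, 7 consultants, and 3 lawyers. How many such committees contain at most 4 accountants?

Split by how many accountants are chosen (0 through 4).
Sum: C(5,0)·C(10,7) + C(5,1)·C(10,6) + C(5,2)·C(10,5) + C(5,3)·C(10,4) + C(5,4)·C(10,3) = 120 + 1050 + 2520 + 2100 + 600 = 6390.

6390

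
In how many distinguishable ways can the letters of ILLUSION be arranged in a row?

10080

ILLUSION has 8 letters with I appearing twice and L appearing twice.
Dividing 8! = 40320 by 2!·2! = 4 for the repeated letters gives 10080.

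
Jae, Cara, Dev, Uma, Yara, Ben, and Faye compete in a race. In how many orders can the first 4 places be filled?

840

This is an ordered selection of 4 from 7: P(7,4).
That gives 7 × 6 × 5 × 4 = 840.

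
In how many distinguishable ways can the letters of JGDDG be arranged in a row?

30

The 5 letters of JGDDG have repeats: D appearing twice and G appearing twice.
Dividing 5! = 120 by 2!·2! = 4 for the repeated letters gives 30.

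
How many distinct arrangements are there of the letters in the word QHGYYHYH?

1120

Letter multiplicities in QHGYYHYH: G×1, H×3, Q×1, Y×3.
So there are 8! / (3!·3!) = 1120 distinguishable arrangements.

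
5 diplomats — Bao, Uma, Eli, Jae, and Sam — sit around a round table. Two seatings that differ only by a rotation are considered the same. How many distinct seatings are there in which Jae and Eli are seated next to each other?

Treat {Jae, Eli} as one unit (2 internal orders) and seat the resulting 4 units around the table: (3)! circular arrangements.
So 2 × (3)! = 2 × 6 = 12.

12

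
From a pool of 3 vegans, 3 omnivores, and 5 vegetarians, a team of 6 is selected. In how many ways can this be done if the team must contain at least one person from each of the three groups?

405

Unrestricted: C(11,6) = 462 ways to pick any 6 of the 11.
Subtract selections that omit an entire group: no vegans → C(8,6) = 28; no omnivores → C(8,6) = 28; no vegetarians → C(6,6) = 1.
Add back selections omitting two groups (i.e. drawn from a single group): C(3,6) + C(3,6) + C(5,6) = 0.
By inclusion–exclusion: 462 − 57 + 0 = 405.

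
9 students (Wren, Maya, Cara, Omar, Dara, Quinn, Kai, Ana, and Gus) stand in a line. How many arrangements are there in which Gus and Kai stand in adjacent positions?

80640

Place the 7 others and the Gus-Kai pair as 8 objects in a line; the pair has 2 internal arrangements.
So the count is 2·(8)! = 80640.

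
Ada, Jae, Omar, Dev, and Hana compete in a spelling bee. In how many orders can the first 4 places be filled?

There are 5 choices for 1st place, 4 for 2nd, and so on down to 2 for position 4.
That gives 5 × 4 × 3 × 2 = 120.

120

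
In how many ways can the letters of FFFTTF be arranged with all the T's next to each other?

Treat the 2 copies of T as a single block. The multiset to arrange is then {TT, F, F, F, F}, 5 items in all.
That gives (5)!/(4!) = 5 arrangements.

5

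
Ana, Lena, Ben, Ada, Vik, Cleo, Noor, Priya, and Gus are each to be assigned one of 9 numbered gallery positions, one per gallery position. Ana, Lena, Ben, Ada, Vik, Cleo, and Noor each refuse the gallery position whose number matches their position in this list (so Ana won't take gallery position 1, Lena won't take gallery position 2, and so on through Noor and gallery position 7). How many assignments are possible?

Let Aᵢ (for 1 ≤ i ≤ 7) be the placements that put person i in their forbidden gallery position. Any j of these fix j positions, leaving (9−j)! ways to fill the rest, and there are C(7,j) ways to pick which j.
By inclusion–exclusion, the number of valid placements is Σ_{j=0}^{7} (−1)^j C(7,j)·(9−j)!.
Computing: 362880 − 282240 + 105840 − 25200 + 4200 − 504 + 42 − 2 = 165016.

165016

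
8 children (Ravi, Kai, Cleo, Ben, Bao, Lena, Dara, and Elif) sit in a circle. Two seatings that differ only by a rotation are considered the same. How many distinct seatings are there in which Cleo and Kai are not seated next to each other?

All circular seatings of 8 people number (7)! = 5040.
Seatings with Cleo beside Kai: treat them as a block with 2 internal orders, giving 2 × (6)! = 1440.
Subtracting, 5040 − 1440 = 3600.

3600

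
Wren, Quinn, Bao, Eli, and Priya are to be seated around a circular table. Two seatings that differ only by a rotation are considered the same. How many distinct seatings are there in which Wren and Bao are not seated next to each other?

Without the restriction there are (4)! = 24 seatings.
Those with Wren next to Bao: fuse the pair into one unit and seat 4 units around a circle — 2·(3)! = 12.
Subtracting, 24 − 12 = 12.

12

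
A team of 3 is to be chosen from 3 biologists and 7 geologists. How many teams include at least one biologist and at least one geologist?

84

Total 3-person selections from all 10: C(10,3) = 120.
Selections missing a whole group: no biologists → C(7,3) = 35; no geologists → C(3,3) = 1.
Both groups omitted at once is impossible, so 120 − 36 = 84.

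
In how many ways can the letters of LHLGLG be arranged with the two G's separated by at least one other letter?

Total arrangements of LHLGLG: 6!/(3!·2!) = 60.
If the two G's are adjacent, glue them into one block, leaving 5 items to arrange: (5)!/(3!) = 20 ways.
Hence 60 − 20 = 40.

40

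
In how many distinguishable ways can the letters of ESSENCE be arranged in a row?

Letter multiplicities in ESSENCE: C×1, E×3, N×1, S×2.
Dividing 7! = 5040 by 3!·2! = 12 for the repeated letters gives 420.

420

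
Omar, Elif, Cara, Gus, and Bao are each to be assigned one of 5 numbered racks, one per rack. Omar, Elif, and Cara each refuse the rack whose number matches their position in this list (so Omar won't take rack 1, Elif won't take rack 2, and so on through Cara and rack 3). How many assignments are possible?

64

Let Aᵢ (for i ∈ {1, 2, 3}) be the placements that put person i in their forbidden rack. Any j of these fix j positions, leaving (5−j)! ways to fill the rest, and there are C(3,j) ways to pick which j.
By inclusion–exclusion, the number of valid placements is Σ_{j=0}^{3} (−1)^j C(3,j)·(5−j)!.
Computing: 120 − 72 + 18 − 2 = 64.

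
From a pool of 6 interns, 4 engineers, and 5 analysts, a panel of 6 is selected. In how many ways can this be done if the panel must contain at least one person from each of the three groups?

4250

With no constraint there are C(15,6) = 5005 possible selections.
Subtract selections that omit an entire group: no interns → C(9,6) = 84; no engineers → C(11,6) = 462; no analysts → C(10,6) = 210.
Add back selections omitting two groups (i.e. drawn from a single group): C(6,6) + C(4,6) + C(5,6) = 1.
By inclusion–exclusion: 5005 − 756 + 1 = 4250.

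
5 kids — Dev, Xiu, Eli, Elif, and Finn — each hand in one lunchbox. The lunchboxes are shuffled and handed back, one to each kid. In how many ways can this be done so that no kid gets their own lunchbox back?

Let Aᵢ be the assignments in which kid i gets their own lunchbox. We want the size of the complement of A₁∪…∪A_5.
By inclusion–exclusion this is Σ_{j=0}^{5} (−1)^j C(5,j)·(5−j)!.
Computing: 120 − 120 + 60 − 20 + 5 − 1 = 44.

44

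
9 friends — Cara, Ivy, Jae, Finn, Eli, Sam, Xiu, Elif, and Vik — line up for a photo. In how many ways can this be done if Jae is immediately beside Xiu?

Glue Jae and Xiu into one block (2 internal orders), leaving 8 units to arrange in a row.
So the count is 2·(8)! = 80640.

80640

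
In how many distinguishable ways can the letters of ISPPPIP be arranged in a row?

105

Letter multiplicities in ISPPPIP: I×2, P×4, S×1.
The number of distinct arrangements is 7!/(4!·2!) = 5040/48 = 105.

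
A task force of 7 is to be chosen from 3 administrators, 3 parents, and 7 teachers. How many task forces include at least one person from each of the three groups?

1477

With no constraint there are C(13,7) = 1716 possible selections.
Subtract selections that omit an entire group: no administrators → C(10,7) = 120; no parents → C(10,7) = 120; no teachers → C(6,7) = 0.
Add back selections omitting two groups (i.e. drawn from a single group): C(3,7) + C(3,7) + C(7,7) = 1.
By inclusion–exclusion: 1716 − 240 + 1 = 1477.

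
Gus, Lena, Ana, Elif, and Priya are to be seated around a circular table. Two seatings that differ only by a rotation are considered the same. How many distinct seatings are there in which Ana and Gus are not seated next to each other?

Without the restriction there are (4)! = 24 seatings.
Those with Ana next to Gus: fuse the pair into one unit and seat 4 units around a circle — 2·(3)! = 12.
Subtracting, 24 − 12 = 12.

12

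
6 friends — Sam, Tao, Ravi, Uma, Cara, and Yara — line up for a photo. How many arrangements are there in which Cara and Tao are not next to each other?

480

There are 6! = 720 arrangements in all. If Cara and Tao are adjacent, merging them into one block gives 2·(5)! = 240 arrangements.
So 720 − 240 = 480 arrangements keep them apart.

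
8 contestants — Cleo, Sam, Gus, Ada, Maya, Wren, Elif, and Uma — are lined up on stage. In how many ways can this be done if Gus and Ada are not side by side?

Of the 8! = 40320 arrangements, those with Gus and Ada adjacent number 2 × 7! = 10080 (treat the pair as a block with 2 internal orders).
So 40320 − 10080 = 30240 arrangements keep them apart.

30240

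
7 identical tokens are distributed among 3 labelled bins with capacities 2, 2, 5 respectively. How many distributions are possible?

6

Without the upper bounds there are C(9,2) = 36 ways to split 7 among 3 bins.
Subtract solutions that violate a single cap (substitute x_i' = x_i − (cap_i+1)): x_1 ≥ 3 gives C(6,2) = 15; x_2 ≥ 3 gives C(6,2) = 15; x_3 ≥ 6 gives C(3,2) = 3. Together 33.
Add back pairs where two caps are both exceeded: 3 + 0 + 0 = 3.
By inclusion–exclusion the count is 36 − 33 + 3 = 6.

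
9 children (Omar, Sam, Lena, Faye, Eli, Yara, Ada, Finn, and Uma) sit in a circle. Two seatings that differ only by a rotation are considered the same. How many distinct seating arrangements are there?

Seat Omar anywhere (absorbing the rotational symmetry), then permute the other 8: (8)! = 40320.

40320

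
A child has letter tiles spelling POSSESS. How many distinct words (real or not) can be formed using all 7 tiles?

210

Letter multiplicities in POSSESS: E×1, O×1, P×1, S×4.
So there are 7! / (4!) = 210 distinguishable arrangements.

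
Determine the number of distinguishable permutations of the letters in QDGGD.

30

Letter multiplicities in QDGGD: D×2, G×2, Q×1.
So there are 5! / (2!·2!) = 30 distinguishable arrangements.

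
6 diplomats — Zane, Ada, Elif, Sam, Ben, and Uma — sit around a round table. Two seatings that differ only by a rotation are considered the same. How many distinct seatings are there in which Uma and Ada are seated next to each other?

Treat {Uma, Ada} as one unit (2 internal orders) and seat the resulting 5 units around the table: (4)! circular arrangements.
So 2 × (4)! = 2 × 24 = 48.

48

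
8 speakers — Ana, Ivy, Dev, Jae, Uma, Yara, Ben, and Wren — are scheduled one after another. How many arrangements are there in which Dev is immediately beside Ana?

10080

Treat {Dev, Ana} as a single unit. There are 7 units to order, and the pair itself can be ordered 2 ways.
That gives 2 × 7! = 2 × 5040 = 10080.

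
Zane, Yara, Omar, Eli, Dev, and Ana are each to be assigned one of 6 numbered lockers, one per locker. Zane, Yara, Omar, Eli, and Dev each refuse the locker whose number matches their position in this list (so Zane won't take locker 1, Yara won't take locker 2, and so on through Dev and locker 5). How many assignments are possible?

Let Aᵢ (for 1 ≤ i ≤ 5) be the placements that put person i in their forbidden locker. Any j of these fix j positions, leaving (6−j)! ways to fill the rest, and there are C(5,j) ways to pick which j.
By inclusion–exclusion, the number of valid placements is Σ_{j=0}^{5} (−1)^j C(5,j)·(6−j)!.
Computing: 720 − 600 + 240 − 60 + 10 − 1 = 309.

309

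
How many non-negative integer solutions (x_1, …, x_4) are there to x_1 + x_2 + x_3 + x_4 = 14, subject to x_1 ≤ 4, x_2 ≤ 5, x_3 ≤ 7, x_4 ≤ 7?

By stars and bars, unrestricted non-negative solutions to x_1+…+x_4 = 14 number C(14+3,3) = 680.
Subtract solutions that violate a single cap (substitute x_i' = x_i − (cap_i+1)): x_1 ≥ 5 gives C(12,3) = 220; x_2 ≥ 6 gives C(11,3) = 165; x_3 ≥ 8 gives C(9,3) = 84; x_4 ≥ 8 gives C(9,3) = 84. Together 553.
Add back pairs where two caps are both exceeded: 20 + 4 + 4 + 1 + 1 + 0 = 30.
By inclusion–exclusion the count is 680 − 553 + 30 = 157.

157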